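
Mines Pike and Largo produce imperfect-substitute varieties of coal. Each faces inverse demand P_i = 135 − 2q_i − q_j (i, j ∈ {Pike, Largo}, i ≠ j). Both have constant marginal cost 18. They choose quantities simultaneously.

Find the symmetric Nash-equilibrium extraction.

Mine Pike's profit: π = q_{Pike}(135 − 2q_{Pike} − q_{Largo}) − 18q_{Pike}.
∂π/∂q_{Pike} = 117 − 4q_{Pike} − q_{Largo} = 0 ⇒ q_{Pike} = 29.25 − 0.25q_{Largo}.
Setting q_{Pike} = q_{Largo} in the reaction function: q_{Pike} = 29.25 − 0.25q_{Pike}, so q_{Pike} = 29.25 / 1.25 = 23.4.

23.4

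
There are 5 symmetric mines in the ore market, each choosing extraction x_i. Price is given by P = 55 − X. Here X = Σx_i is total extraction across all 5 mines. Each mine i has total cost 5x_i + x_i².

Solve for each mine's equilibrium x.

A representative mine's profit is π_i = x_i(55 − X) − 5x_i − x_i², with X = x_i + Σ_{j≠i} x_j.
First-order condition: 50 − 4x_i − Σ_{j≠i} x_j = 0.
In a symmetric equilibrium every mine chooses the same x, so Σ_{j≠i} x_j = 4x. The condition becomes 50 − 8x = 0, giving x = 50/8 = 6.25.

6.25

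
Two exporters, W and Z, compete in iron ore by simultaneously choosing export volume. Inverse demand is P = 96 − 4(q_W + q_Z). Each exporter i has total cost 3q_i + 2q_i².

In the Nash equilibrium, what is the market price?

49.5

Exporter W's profit: π = q_W(96 − 4(q_W + q_Z)) − 3q_W − 2q_W².
∂π/∂q_W = 93 − 12q_W − 4q_Z = 0, so q_W = 7.75 − (1/3)q_Z.
The game is symmetric, so in equilibrium q_Z = q_W: the reaction function gives (4/3)q_W = 7.75, hence q_W = 5.8125.
Equilibrium price: P = 96 − 4·11.625 = 49.5.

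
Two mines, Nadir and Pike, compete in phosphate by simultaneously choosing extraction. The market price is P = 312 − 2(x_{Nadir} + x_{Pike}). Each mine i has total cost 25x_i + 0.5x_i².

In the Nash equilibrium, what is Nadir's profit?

4202.5

Mine Nadir's profit: π = x_{Nadir}(312 − 2(x_{Nadir} + x_{Pike})) − 25x_{Nadir} − 0.5x_{Nadir}².
∂π/∂x_{Nadir} = 287 − 5x_{Nadir} − 2x_{Pike} = 0, so x_{Nadir} = 57.4 − 0.4x_{Pike}.
The game is symmetric, so in equilibrium x_{Pike} = x_{Nadir}: the reaction function gives 1.4x_{Nadir} = 57.4, hence x_{Nadir} = 41.
Price P = 312 − 2·82 = 148.
Nadir's profit: (148 − 25)·41 − 0.5(41)² = 4202.5.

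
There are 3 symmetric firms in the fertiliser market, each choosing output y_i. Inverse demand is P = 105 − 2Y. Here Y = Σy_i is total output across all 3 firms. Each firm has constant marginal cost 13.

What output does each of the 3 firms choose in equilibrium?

11.5

A representative firm's profit is π_i = y_i(105 − 2Y) − 13y_i, with Y = y_i + Σ_{j≠i} y_j.
First-order condition: 92 − 4y_i − 2Σ_{j≠i} y_j = 0.
With identical firms, set every y_j = y: then 92 − 4y − 4y = 0, i.e. y = 92/8 = 11.5.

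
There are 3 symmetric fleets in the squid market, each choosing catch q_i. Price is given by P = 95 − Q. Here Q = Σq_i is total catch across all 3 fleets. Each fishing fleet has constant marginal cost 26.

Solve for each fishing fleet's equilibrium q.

17.25

A representative fishing fleet's profit is π_i = q_i(95 − Q) − 26q_i, with Q = q_i + Σ_{j≠i} q_j.
First-order condition: 69 − 2q_i − Σ_{j≠i} q_j = 0.
With identical fishing fleets, set every q_j = q: then 69 − 2q − 2q = 0, i.e. q = 69/4 = 17.25.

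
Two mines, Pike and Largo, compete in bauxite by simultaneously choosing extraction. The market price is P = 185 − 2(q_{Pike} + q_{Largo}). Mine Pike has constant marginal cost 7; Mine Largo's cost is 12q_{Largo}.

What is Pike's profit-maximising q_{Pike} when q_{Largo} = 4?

Mine Pike's profit: π = q_{Pike}(185 − 2(q_{Pike} + q_{Largo})) − 7q_{Pike}.
∂π/∂q_{Pike} = 178 − 4q_{Pike} − 2q_{Largo} = 0, so q_{Pike} = 44.5 − 0.5q_{Largo}.
At q_{Largo} = 4: q_{Pike} = 44.5 − 0.5·4 = 42.5.

42.5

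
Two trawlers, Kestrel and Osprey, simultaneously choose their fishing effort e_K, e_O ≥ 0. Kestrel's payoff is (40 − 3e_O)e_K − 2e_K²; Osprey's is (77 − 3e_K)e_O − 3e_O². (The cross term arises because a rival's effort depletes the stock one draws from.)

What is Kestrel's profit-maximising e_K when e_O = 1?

Expanding Kestrel's payoff: 40e_K − 3e_Oe_K − 2e_K².
∂π/∂e_K = 40 − 3e_O − 4e_K = 0, so e_K = 10 − 0.75e_O.
At e_O = 1: e_K = 10 − 0.75·1 = 9.25.

9.25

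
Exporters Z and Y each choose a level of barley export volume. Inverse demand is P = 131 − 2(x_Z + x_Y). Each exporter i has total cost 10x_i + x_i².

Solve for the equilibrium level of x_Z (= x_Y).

15.125

Exporter Z's profit: π = x_Z(131 − 2(x_Z + x_Y)) − 10x_Z − x_Z².
∂π/∂x_Z = 121 − 6x_Z − 2x_Y = 0, so x_Z = 121/6 − (1/3)x_Y.
Setting x_Z = x_Y in the reaction function: x_Z = 121/6 − (1/3)x_Z, so x_Z = (121/6) / (4/3) = 15.125.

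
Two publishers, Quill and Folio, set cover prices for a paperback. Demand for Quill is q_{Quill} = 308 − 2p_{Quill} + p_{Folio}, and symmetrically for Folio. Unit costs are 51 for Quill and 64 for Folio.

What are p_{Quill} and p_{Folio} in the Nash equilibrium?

138.4, 143.6

Quill's profit: π = (p_{Quill} − 51)(308 − 2p_{Quill} + p_{Folio}).
∂π/∂p_{Quill} = 410 − 4p_{Quill} + p_{Folio} = 0 ⇒ p_{Quill} = 102.5 + 0.25p_{Folio}.
Similarly p_{Folio} = 109 + 0.25p_{Quill}.
Solving the two reaction functions simultaneously: (1 − (0.25)(0.25))p_{Quill} = 102.5 + 0.25·109, so 0.9375p_{Quill} = 129.75 and p_{Quill} = 138.4.
Then p_{Folio} = 109 + 0.25·138.4 = 143.6.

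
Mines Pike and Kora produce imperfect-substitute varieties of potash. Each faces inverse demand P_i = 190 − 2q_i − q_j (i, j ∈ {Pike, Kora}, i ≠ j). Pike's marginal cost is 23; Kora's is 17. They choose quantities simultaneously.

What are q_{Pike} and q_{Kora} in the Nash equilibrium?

Mine Pike's profit: π = q_{Pike}(190 − 2q_{Pike} − q_{Kora}) − 23q_{Pike}.
∂π/∂q_{Pike} = 167 − 4q_{Pike} − q_{Kora} = 0 ⇒ q_{Pike} = 41.75 − 0.25q_{Kora}.
Similarly q_{Kora} = 43.25 − 0.25q_{Pike}.
Plugging q_{Kora} into Pike's best response: q_{Pike} = 41.75 − 0.25(43.25 − 0.25q_{Pike}) ⇒ 0.9375q_{Pike} = 30.9375, so q_{Pike} = 33.
Then q_{Kora} = 43.25 − 0.25·33 = 35.

33, 35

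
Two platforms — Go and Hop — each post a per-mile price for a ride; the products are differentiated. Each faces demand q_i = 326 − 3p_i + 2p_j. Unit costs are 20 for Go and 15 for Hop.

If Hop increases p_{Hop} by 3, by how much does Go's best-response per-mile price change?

1

Go's profit: π = (p_{Go} − 20)(326 − 3p_{Go} + 2p_{Hop}).
∂π/∂p_{Go} = 386 − 6p_{Go} + 2p_{Hop} = 0 ⇒ p_{Go} = 193/3 + (1/3)p_{Hop}.
The reaction-function slope is 1/3, so a 3-unit rise in p_{Hop} moves p_{Go} by 1/3 × 3 = 1. Go's best response rises — the actions are strategic complements.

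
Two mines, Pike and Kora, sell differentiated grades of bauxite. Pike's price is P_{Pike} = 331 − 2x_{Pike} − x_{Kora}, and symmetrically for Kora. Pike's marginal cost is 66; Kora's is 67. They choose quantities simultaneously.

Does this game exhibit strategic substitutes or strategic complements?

strategic substitutes

Mine Pike's profit: π = x_{Pike}(331 − 2x_{Pike} − x_{Kora}) − 66x_{Pike}.
∂π/∂x_{Pike} = 265 − 4x_{Pike} − x_{Kora} = 0 ⇒ x_{Pike} = 66.25 − 0.25x_{Kora}.
The best-response slope dx_{Pike}/dx_{Kora} = −0.25 < 0: the reaction function is downward-sloping, so the choices are strategic substitutes.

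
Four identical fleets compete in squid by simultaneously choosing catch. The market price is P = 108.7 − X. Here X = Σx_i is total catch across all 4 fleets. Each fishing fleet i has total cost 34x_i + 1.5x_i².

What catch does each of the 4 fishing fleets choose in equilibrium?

A representative fishing fleet's profit is π_i = x_i(108.7 − X) − 34x_i − 1.5x_i², with X = x_i + Σ_{j≠i} x_j.
First-order condition: 74.7 − 5x_i − Σ_{j≠i} x_j = 0.
Imposing symmetry (x_j = x for all j) turns Σ_{j≠i} x_j into 3x, so 74.7 = 8x and x = 9.3375.

9.3375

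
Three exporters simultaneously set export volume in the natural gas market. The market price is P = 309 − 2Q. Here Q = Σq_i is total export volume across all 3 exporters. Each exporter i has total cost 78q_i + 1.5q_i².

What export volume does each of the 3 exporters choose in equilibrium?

21

A representative exporter's profit is π_i = q_i(309 − 2Q) − 78q_i − 1.5q_i², with Q = q_i + Σ_{j≠i} q_j.
First-order condition: 231 − 7q_i − 2Σ_{j≠i} q_j = 0.
Imposing symmetry (q_j = q for all j) turns Σ_{j≠i} q_j into 2q, so 231 = 11q and q = 21.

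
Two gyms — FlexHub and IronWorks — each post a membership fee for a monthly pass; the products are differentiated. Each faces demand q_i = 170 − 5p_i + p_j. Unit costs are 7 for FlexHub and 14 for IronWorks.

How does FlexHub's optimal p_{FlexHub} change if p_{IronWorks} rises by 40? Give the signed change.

4

FlexHub's profit: π = (p_{FlexHub} − 7)(170 − 5p_{FlexHub} + p_{IronWorks}).
∂π/∂p_{FlexHub} = 205 − 10p_{FlexHub} + p_{IronWorks} = 0 ⇒ p_{FlexHub} = 20.5 + 0.1p_{IronWorks}.
The reaction-function slope is 0.1, so a 40-unit rise in p_{IronWorks} moves p_{FlexHub} by 0.1 × 40 = 4. FlexHub's best response rises — the actions are strategic complements.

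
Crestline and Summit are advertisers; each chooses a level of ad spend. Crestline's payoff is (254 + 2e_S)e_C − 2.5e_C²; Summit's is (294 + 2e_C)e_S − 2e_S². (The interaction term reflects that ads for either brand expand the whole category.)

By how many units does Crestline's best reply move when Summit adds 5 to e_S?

2

Expanding Crestline's payoff: 254e_C + 2e_Se_C − 2.5e_C².
∂π/∂e_C = 254 + 2e_S − 5e_C = 0, so e_C = 50.8 + 0.4e_S.
The reaction-function slope is 0.4, so a 5-unit rise in e_S moves e_C by 0.4 × 5 = 2. Crestline's best response rises — the actions are strategic complements.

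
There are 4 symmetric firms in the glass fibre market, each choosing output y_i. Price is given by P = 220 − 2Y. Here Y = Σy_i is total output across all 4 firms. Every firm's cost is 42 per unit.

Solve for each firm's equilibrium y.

A representative firm's profit is π_i = y_i(220 − 2Y) − 42y_i, with Y = y_i + Σ_{j≠i} y_j.
First-order condition: 178 − 4y_i − 2Σ_{j≠i} y_j = 0.
Imposing symmetry (y_j = y for all j) turns Σ_{j≠i} y_j into 3y, so 178 = 10y and y = 17.8.

17.8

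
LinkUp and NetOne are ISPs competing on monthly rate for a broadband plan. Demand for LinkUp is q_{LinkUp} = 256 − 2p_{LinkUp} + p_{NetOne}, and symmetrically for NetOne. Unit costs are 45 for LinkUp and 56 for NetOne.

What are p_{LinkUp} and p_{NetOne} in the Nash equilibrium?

LinkUp's profit: π = (p_{LinkUp} − 45)(256 − 2p_{LinkUp} + p_{NetOne}).
∂π/∂p_{LinkUp} = 346 − 4p_{LinkUp} + p_{NetOne} = 0 ⇒ p_{LinkUp} = 86.5 + 0.25p_{NetOne}.
Similarly p_{NetOne} = 92 + 0.25p_{LinkUp}.
Substituting the second reaction function into the first: p_{LinkUp} = 86.5 + 0.25(92 + 0.25p_{LinkUp}), which gives 0.9375p_{LinkUp} = 109.5 ⇒ p_{LinkUp} = 116.8.
Then p_{NetOne} = 92 + 0.25·116.8 = 121.2.

116.8, 121.2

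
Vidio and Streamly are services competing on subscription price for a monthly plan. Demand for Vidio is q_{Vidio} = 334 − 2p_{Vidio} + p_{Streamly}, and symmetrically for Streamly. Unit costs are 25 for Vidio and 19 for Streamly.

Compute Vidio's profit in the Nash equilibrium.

Vidio's profit: π = (p_{Vidio} − 25)(334 − 2p_{Vidio} + p_{Streamly}).
∂π/∂p_{Vidio} = 384 − 4p_{Vidio} + p_{Streamly} = 0 ⇒ p_{Vidio} = 96 + 0.25p_{Streamly}.
Similarly p_{Streamly} = 93 + 0.25p_{Vidio}.
Substituting the second reaction function into the first: p_{Vidio} = 96 + 0.25(93 + 0.25p_{Vidio}), which gives 0.9375p_{Vidio} = 119.25 ⇒ p_{Vidio} = 127.2.
Then p_{Streamly} = 93 + 0.25·127.2 = 124.8.
q_{Vidio} = 334 − 2·127.2 + 124.8 = 204.4.
Profit = (127.2 − 25)·204.4 = 20889.68.

20889.68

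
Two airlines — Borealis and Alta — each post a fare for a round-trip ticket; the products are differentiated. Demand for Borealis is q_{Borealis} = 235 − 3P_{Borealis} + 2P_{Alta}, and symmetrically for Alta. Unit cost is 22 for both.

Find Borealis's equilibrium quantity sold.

159.75

Borealis's profit: π = (P_{Borealis} − 22)(235 − 3P_{Borealis} + 2P_{Alta}).
∂π/∂P_{Borealis} = 301 − 6P_{Borealis} + 2P_{Alta} = 0 ⇒ P_{Borealis} = 301/6 + (1/3)P_{Alta}.
The game is symmetric, so in equilibrium P_{Alta} = P_{Borealis}: the reaction function gives (2/3)P_{Borealis} = 301/6, hence P_{Borealis} = 75.25.
q_{Borealis} = 235 − 3·75.25 + 2·75.25 = 159.75.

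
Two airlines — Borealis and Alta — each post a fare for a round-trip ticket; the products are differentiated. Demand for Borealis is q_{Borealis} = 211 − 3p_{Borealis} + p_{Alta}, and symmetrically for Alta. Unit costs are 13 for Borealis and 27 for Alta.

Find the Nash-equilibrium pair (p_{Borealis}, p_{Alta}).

51.2, 57.2

Borealis's profit: π = (p_{Borealis} − 13)(211 − 3p_{Borealis} + p_{Alta}).
∂π/∂p_{Borealis} = 250 − 6p_{Borealis} + p_{Alta} = 0 ⇒ p_{Borealis} = 125/3 + (1/6)p_{Alta}.
Similarly p_{Alta} = 146/3 + (1/6)p_{Borealis}.
Solving the two reaction functions simultaneously: (1 − (1/6)(1/6))p_{Borealis} = 125/3 + (1/6)·(146/3), so (35/36)p_{Borealis} = 448/9 and p_{Borealis} = 51.2.
Then p_{Alta} = 146/3 + (1/6)·51.2 = 57.2.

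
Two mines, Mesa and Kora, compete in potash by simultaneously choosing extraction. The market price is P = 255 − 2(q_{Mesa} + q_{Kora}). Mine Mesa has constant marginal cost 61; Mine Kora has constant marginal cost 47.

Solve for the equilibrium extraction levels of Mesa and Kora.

Mine Mesa's profit: π = q_{Mesa}(255 − 2(q_{Mesa} + q_{Kora})) − 61q_{Mesa}.
∂π/∂q_{Mesa} = 194 − 4q_{Mesa} − 2q_{Kora} = 0, so q_{Mesa} = 48.5 − 0.5q_{Kora}.
By the same steps for Kora: q_{Kora} = 52 − 0.5q_{Mesa}.
Substituting the second reaction function into the first: q_{Mesa} = 48.5 − 0.5(52 − 0.5q_{Mesa}), which gives 0.75q_{Mesa} = 22.5 ⇒ q_{Mesa} = 30.
Then q_{Kora} = 52 − 0.5·30 = 37.

30, 37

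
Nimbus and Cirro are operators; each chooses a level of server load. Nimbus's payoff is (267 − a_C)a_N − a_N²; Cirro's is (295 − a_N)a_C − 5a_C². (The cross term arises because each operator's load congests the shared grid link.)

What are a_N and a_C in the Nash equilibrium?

Expanding Nimbus's payoff: 267a_N − a_Ca_N − a_N².
∂π/∂a_N = 267 − a_C − 2a_N = 0, so a_N = 133.5 − 0.5a_C.
Likewise for Cirro: a_C = 29.5 − 0.1a_N.
Plugging a_C into Nimbus's best response: a_N = 133.5 − 0.5(29.5 − 0.1a_N) ⇒ 0.95a_N = 118.75, so a_N = 125.
Then a_C = 29.5 − 0.1·125 = 17.

125, 17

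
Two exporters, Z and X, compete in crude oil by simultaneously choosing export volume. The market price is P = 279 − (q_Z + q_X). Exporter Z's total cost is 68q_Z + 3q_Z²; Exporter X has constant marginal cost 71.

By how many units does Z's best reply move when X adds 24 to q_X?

Exporter Z's profit: π = q_Z(279 − (q_Z + q_X)) − 68q_Z − 3q_Z².
∂π/∂q_Z = 211 − 8q_Z − q_X = 0, so q_Z = 26.375 − 0.125q_X.
The reaction-function slope is −0.125, so a 24-unit rise in q_X moves q_Z by −0.125 × 24 = −3. Z's best response falls — the actions are strategic substitutes.

-3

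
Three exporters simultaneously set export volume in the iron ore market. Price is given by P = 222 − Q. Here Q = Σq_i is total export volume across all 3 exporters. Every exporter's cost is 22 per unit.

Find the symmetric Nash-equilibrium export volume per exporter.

50

A representative exporter's profit is π_i = q_i(222 − Q) − 22q_i, with Q = q_i + Σ_{j≠i} q_j.
First-order condition: 200 − 2q_i − Σ_{j≠i} q_j = 0.
With identical exporters, set every q_j = q: then 200 − 2q − 2q = 0, i.e. q = 200/4 = 50.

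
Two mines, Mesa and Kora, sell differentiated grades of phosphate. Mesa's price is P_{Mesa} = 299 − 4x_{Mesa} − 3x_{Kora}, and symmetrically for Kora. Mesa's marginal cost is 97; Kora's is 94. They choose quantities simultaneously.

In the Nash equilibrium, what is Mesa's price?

Mine Mesa's profit: π = x_{Mesa}(299 − 4x_{Mesa} − 3x_{Kora}) − 97x_{Mesa}.
∂π/∂x_{Mesa} = 202 − 8x_{Mesa} − 3x_{Kora} = 0 ⇒ x_{Mesa} = 25.25 − 0.375x_{Kora}.
Similarly x_{Kora} = 25.625 − 0.375x_{Mesa}.
Substituting the second reaction function into the first: x_{Mesa} = 25.25 − 0.375(25.625 − 0.375x_{Mesa}), which gives (55/64)x_{Mesa} = 1001/64 ⇒ x_{Mesa} = 18.2.
Then x_{Kora} = 25.625 − 0.375·18.2 = 18.8.
P_{Mesa} = 299 − 4·18.2 − 3·18.8 = 169.8.

169.8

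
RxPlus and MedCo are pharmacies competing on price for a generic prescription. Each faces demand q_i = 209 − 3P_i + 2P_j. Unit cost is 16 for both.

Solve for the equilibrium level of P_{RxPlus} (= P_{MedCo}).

RxPlus's profit: π = (P_{RxPlus} − 16)(209 − 3P_{RxPlus} + 2P_{MedCo}).
∂π/∂P_{RxPlus} = 257 − 6P_{RxPlus} + 2P_{MedCo} = 0 ⇒ P_{RxPlus} = 257/6 + (1/3)P_{MedCo}.
By symmetry P_{MedCo} = P_{RxPlus}; substituting into the reaction function, (2/3)P_{RxPlus} = 257/6 and P_{RxPlus} = 64.25.

64.25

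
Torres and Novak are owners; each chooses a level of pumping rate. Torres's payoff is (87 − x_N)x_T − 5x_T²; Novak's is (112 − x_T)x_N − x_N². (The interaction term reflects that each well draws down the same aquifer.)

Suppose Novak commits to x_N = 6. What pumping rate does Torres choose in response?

Expanding Torres's payoff: 87x_T − x_Nx_T − 5x_T².
∂π/∂x_T = 87 − x_N − 10x_T = 0, so x_T = 8.7 − 0.1x_N.
At x_N = 6: x_T = 8.7 − 0.1·6 = 8.1.

8.1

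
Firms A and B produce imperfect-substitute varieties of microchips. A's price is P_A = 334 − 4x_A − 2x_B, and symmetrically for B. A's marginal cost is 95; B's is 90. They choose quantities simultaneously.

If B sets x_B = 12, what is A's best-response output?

26.875

Firm A's profit: π = x_A(334 − 4x_A − 2x_B) − 95x_A.
∂π/∂x_A = 239 − 8x_A − 2x_B = 0 ⇒ x_A = 29.875 − 0.25x_B.
At x_B = 12: x_A = 29.875 − 0.25·12 = 26.875.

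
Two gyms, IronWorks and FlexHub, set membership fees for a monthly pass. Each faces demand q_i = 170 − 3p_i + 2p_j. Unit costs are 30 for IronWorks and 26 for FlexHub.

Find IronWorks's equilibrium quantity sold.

IronWorks's profit: π = (p_{IronWorks} − 30)(170 − 3p_{IronWorks} + 2p_{FlexHub}).
∂π/∂p_{IronWorks} = 260 − 6p_{IronWorks} + 2p_{FlexHub} = 0 ⇒ p_{IronWorks} = 130/3 + (1/3)p_{FlexHub}.
Similarly p_{FlexHub} = 124/3 + (1/3)p_{IronWorks}.
Solving the two reaction functions simultaneously: (1 − (1/3)(1/3))p_{IronWorks} = 130/3 + (1/3)·(124/3), so (8/9)p_{IronWorks} = 514/9 and p_{IronWorks} = 64.25.
Then p_{FlexHub} = 124/3 + (1/3)·64.25 = 62.75.
q_{IronWorks} = 170 − 3·64.25 + 2·62.75 = 102.75.

102.75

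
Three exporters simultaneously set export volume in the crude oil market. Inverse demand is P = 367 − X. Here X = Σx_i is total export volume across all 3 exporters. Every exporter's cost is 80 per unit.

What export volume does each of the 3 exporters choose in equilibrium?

A representative exporter's profit is π_i = x_i(367 − X) − 80x_i, with X = x_i + Σ_{j≠i} x_j.
First-order condition: 287 − 2x_i − Σ_{j≠i} x_j = 0.
With identical exporters, set every x_j = x: then 287 − 2x − 2x = 0, i.e. x = 287/4 = 71.75.

71.75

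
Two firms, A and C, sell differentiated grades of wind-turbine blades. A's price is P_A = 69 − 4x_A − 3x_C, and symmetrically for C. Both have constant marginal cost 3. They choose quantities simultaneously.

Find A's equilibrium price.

Firm A's profit: π = x_A(69 − 4x_A − 3x_C) − 3x_A.
∂π/∂x_A = 66 − 8x_A − 3x_C = 0 ⇒ x_A = 8.25 − 0.375x_C.
Setting x_A = x_C in the reaction function: x_A = 8.25 − 0.375x_A, so x_A = 8.25 / 1.375 = 6.
P_A = 69 − 4·6 − 3·6 = 27.

27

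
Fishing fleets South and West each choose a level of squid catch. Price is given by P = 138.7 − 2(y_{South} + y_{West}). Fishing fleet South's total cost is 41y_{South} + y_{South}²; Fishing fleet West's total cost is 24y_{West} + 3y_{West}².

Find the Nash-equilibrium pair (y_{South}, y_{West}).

Fishing fleet South's profit: π = y_{South}(138.7 − 2(y_{South} + y_{West})) − 41y_{South} − y_{South}².
∂π/∂y_{South} = 97.7 − 6y_{South} − 2y_{West} = 0, so y_{South} = 977/60 − (1/3)y_{West}.
For West: ∂π/∂y_{West} = 114.7 − 10y_{West} − 2y_{South} = 0 ⇒ y_{West} = 11.47 − 0.2y_{South}.
Plugging y_{West} into South's best response: y_{South} = 977/60 − (1/3)(11.47 − 0.2y_{South}) ⇒ (14/15)y_{South} = 12.46, so y_{South} = 13.35.
Then y_{West} = 11.47 − 0.2·13.35 = 8.8.

13.35, 8.8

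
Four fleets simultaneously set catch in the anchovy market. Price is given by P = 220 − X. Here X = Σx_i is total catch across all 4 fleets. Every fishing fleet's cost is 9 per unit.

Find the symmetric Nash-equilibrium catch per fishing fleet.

42.2

A representative fishing fleet's profit is π_i = x_i(220 − X) − 9x_i, with X = x_i + Σ_{j≠i} x_j.
First-order condition: 211 − 2x_i − Σ_{j≠i} x_j = 0.
Imposing symmetry (x_j = x for all j) turns Σ_{j≠i} x_j into 3x, so 211 = 5x and x = 42.2.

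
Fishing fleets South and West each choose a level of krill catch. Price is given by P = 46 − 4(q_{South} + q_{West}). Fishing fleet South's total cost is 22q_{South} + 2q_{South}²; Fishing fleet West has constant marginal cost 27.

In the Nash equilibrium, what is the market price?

Fishing fleet South's profit: π = q_{South}(46 − 4(q_{South} + q_{West})) − 22q_{South} − 2q_{South}².
∂π/∂q_{South} = 24 − 12q_{South} − 4q_{West} = 0, so q_{South} = 2 − (1/3)q_{West}.
For West: ∂π/∂q_{West} = 19 − 8q_{West} − 4q_{South} = 0 ⇒ q_{West} = 2.375 − 0.5q_{South}.
Plugging q_{West} into South's best response: q_{South} = 2 − (1/3)(2.375 − 0.5q_{South}) ⇒ (5/6)q_{South} = 29/24, so q_{South} = 1.45.
Then q_{West} = 2.375 − 0.5·1.45 = 1.65.
Equilibrium price: P = 46 − 4·3.1 = 33.6.

33.6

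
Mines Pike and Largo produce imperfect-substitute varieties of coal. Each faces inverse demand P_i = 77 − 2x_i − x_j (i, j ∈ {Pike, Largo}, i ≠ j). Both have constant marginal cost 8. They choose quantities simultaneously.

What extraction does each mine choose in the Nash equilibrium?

13.8

Mine Pike's profit: π = x_{Pike}(77 − 2x_{Pike} − x_{Largo}) − 8x_{Pike}.
∂π/∂x_{Pike} = 69 − 4x_{Pike} − x_{Largo} = 0 ⇒ x_{Pike} = 17.25 − 0.25x_{Largo}.
Setting x_{Pike} = x_{Largo} in the reaction function: x_{Pike} = 17.25 − 0.25x_{Pike}, so x_{Pike} = 17.25 / 1.25 = 13.8.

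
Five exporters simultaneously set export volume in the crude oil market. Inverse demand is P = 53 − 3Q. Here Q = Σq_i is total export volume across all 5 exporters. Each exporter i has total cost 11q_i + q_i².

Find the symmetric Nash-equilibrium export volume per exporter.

2.1

A representative exporter's profit is π_i = q_i(53 − 3Q) − 11q_i − q_i², with Q = q_i + Σ_{j≠i} q_j.
First-order condition: 42 − 8q_i − 3Σ_{j≠i} q_j = 0.
With identical exporters, set every q_j = q: then 42 − 8q − 12q = 0, i.e. q = 42/20 = 2.1.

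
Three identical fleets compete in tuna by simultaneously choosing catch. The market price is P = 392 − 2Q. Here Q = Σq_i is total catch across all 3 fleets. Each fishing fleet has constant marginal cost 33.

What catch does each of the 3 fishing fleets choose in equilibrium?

A representative fishing fleet's profit is π_i = q_i(392 − 2Q) − 33q_i, with Q = q_i + Σ_{j≠i} q_j.
First-order condition: 359 − 4q_i − 2Σ_{j≠i} q_j = 0.
In a symmetric equilibrium every fishing fleet chooses the same q, so Σ_{j≠i} q_j = 2q. The condition becomes 359 − 8q = 0, giving q = 359/8 = 44.875.

44.875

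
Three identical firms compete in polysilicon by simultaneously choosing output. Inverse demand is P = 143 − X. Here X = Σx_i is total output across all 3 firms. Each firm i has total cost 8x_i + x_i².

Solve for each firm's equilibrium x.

A representative firm's profit is π_i = x_i(143 − X) − 8x_i − x_i², with X = x_i + Σ_{j≠i} x_j.
First-order condition: 135 − 4x_i − Σ_{j≠i} x_j = 0.
Imposing symmetry (x_j = x for all j) turns Σ_{j≠i} x_j into 2x, so 135 = 6x and x = 22.5.

22.5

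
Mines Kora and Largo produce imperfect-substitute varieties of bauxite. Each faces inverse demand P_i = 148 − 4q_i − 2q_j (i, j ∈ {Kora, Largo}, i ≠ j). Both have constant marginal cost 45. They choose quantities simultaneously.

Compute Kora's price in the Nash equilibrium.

Mine Kora's profit: π = q_{Kora}(148 − 4q_{Kora} − 2q_{Largo}) − 45q_{Kora}.
∂π/∂q_{Kora} = 103 − 8q_{Kora} − 2q_{Largo} = 0 ⇒ q_{Kora} = 12.875 − 0.25q_{Largo}.
Setting q_{Kora} = q_{Largo} in the reaction function: q_{Kora} = 12.875 − 0.25q_{Kora}, so q_{Kora} = 12.875 / 1.25 = 10.3.
P_{Kora} = 148 − 4·10.3 − 2·10.3 = 86.2.

86.2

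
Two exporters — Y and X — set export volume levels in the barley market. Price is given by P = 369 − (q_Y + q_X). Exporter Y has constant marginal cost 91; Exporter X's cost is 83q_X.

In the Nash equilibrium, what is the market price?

181

Exporter Y's profit: π = q_Y(369 − (q_Y + q_X)) − 91q_Y.
∂π/∂q_Y = 278 − 2q_Y − q_X = 0, so q_Y = 139 − 0.5q_X.
By the same steps for X: q_X = 143 − 0.5q_Y.
Solving the two reaction functions simultaneously: (1 − (−0.5)(−0.5))q_Y = 139 − 0.5·143, so 0.75q_Y = 67.5 and q_Y = 90.
Then q_X = 143 − 0.5·90 = 98.
Equilibrium price: P = 369 − 188 = 181.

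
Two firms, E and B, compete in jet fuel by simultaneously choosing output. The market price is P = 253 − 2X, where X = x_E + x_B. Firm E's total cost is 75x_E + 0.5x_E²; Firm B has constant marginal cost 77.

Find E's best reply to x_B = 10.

31.6

Firm E's profit: π = x_E(253 − 2(x_E + x_B)) − 75x_E − 0.5x_E².
∂π/∂x_E = 178 − 5x_E − 2x_B = 0, so x_E = 35.6 − 0.4x_B.
At x_B = 10: x_E = 35.6 − 0.4·10 = 31.6.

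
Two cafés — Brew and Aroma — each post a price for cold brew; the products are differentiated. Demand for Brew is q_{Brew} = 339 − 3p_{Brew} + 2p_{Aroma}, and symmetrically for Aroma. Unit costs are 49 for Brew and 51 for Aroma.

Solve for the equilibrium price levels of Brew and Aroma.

121.875, 122.625

Brew's profit: π = (p_{Brew} − 49)(339 − 3p_{Brew} + 2p_{Aroma}).
∂π/∂p_{Brew} = 486 − 6p_{Brew} + 2p_{Aroma} = 0 ⇒ p_{Brew} = 81 + (1/3)p_{Aroma}.
Similarly p_{Aroma} = 82 + (1/3)p_{Brew}.
Solving the two reaction functions simultaneously: (1 − (1/3)(1/3))p_{Brew} = 81 + (1/3)·82, so (8/9)p_{Brew} = 325/3 and p_{Brew} = 121.875.
Then p_{Aroma} = 82 + (1/3)·121.875 = 122.625.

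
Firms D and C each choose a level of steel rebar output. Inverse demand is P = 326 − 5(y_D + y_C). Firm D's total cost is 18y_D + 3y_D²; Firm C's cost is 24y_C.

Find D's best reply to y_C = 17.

13.9375

Firm D's profit: π = y_D(326 − 5(y_D + y_C)) − 18y_D − 3y_D².
∂π/∂y_D = 308 − 16y_D − 5y_C = 0, so y_D = 19.25 − 0.3125y_C.
At y_C = 17: y_D = 19.25 − 0.3125·17 = 13.9375.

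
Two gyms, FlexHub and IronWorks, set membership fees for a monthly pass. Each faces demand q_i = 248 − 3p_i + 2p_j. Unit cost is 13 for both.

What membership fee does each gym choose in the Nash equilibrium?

FlexHub's profit: π = (p_{FlexHub} − 13)(248 − 3p_{FlexHub} + 2p_{IronWorks}).
∂π/∂p_{FlexHub} = 287 − 6p_{FlexHub} + 2p_{IronWorks} = 0 ⇒ p_{FlexHub} = 287/6 + (1/3)p_{IronWorks}.
The game is symmetric, so in equilibrium p_{IronWorks} = p_{FlexHub}: the reaction function gives (2/3)p_{FlexHub} = 287/6, hence p_{FlexHub} = 71.75.

71.75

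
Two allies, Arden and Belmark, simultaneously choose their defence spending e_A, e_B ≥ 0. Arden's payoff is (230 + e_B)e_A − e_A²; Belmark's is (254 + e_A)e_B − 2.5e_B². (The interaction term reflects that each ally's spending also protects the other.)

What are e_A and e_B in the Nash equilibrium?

156, 82

Expanding Arden's payoff: 230e_A + e_Be_A − e_A².
∂π/∂e_A = 230 + e_B − 2e_A = 0, so e_A = 115 + 0.5e_B.
Likewise for Belmark: e_B = 50.8 + 0.2e_A.
Substituting the second reaction function into the first: e_A = 115 + 0.5(50.8 + 0.2e_A), which gives 0.9e_A = 140.4 ⇒ e_A = 156.
Then e_B = 50.8 + 0.2·156 = 82.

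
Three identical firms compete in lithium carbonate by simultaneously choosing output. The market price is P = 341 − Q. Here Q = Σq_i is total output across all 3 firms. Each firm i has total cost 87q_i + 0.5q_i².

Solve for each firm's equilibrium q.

A representative firm's profit is π_i = q_i(341 − Q) − 87q_i − 0.5q_i², with Q = q_i + Σ_{j≠i} q_j.
First-order condition: 254 − 3q_i − Σ_{j≠i} q_j = 0.
With identical firms, set every q_j = q: then 254 − 3q − 2q = 0, i.e. q = 254/5 = 50.8.

50.8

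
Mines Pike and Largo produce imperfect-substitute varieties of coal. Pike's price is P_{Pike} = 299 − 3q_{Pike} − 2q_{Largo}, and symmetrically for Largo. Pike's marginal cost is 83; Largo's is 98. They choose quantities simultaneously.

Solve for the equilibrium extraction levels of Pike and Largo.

Mine Pike's profit: π = q_{Pike}(299 − 3q_{Pike} − 2q_{Largo}) − 83q_{Pike}.
∂π/∂q_{Pike} = 216 − 6q_{Pike} − 2q_{Largo} = 0 ⇒ q_{Pike} = 36 − (1/3)q_{Largo}.
Similarly q_{Largo} = 33.5 − (1/3)q_{Pike}.
Solving the two reaction functions simultaneously: (1 − (−1/3)(−1/3))q_{Pike} = 36 − (1/3)·33.5, so (8/9)q_{Pike} = 149/6 and q_{Pike} = 27.9375.
Then q_{Largo} = 33.5 − (1/3)·27.9375 = 24.1875.

27.9375, 24.1875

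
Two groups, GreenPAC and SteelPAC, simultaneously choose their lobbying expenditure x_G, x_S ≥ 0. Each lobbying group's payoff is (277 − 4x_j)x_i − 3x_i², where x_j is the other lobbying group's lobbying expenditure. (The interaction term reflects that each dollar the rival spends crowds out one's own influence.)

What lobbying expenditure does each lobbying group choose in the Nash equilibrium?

GreenPAC's payoff is (277 − 4x_S)x_G − 3x_G².
∂π/∂x_G = 277 − 4x_S − 6x_G = 0, so x_G = 277/6 − (2/3)x_S.
The game is symmetric, so in equilibrium x_S = x_G: the reaction function gives (5/3)x_G = 277/6, hence x_G = 27.7.

27.7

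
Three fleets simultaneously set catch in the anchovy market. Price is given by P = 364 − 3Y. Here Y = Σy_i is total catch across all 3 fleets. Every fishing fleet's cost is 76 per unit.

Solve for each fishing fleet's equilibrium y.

A representative fishing fleet's profit is π_i = y_i(364 − 3Y) − 76y_i, with Y = y_i + Σ_{j≠i} y_j.
First-order condition: 288 − 6y_i − 3Σ_{j≠i} y_j = 0.
Imposing symmetry (y_j = y for all j) turns Σ_{j≠i} y_j into 2y, so 288 = 12y and y = 24.

24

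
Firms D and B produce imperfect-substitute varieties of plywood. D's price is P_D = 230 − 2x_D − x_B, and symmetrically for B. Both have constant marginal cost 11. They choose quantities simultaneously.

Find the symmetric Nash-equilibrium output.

Firm D's profit: π = x_D(230 − 2x_D − x_B) − 11x_D.
∂π/∂x_D = 219 − 4x_D − x_B = 0 ⇒ x_D = 54.75 − 0.25x_B.
Setting x_D = x_B in the reaction function: x_D = 54.75 − 0.25x_D, so x_D = 54.75 / 1.25 = 43.8.

43.8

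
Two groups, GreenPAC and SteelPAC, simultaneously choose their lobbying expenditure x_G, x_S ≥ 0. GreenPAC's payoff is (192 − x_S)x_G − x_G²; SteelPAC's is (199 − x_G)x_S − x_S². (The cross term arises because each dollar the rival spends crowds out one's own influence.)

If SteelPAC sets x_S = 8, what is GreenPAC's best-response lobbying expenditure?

92

Expanding GreenPAC's payoff: 192x_G − x_Sx_G − x_G².
∂π/∂x_G = 192 − x_S − 2x_G = 0, so x_G = 96 − 0.5x_S.
At x_S = 8: x_G = 96 − 0.5·8 = 92.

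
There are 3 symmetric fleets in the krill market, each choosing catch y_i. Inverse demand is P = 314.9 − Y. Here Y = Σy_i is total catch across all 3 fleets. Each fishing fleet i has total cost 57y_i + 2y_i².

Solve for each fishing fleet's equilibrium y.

A representative fishing fleet's profit is π_i = y_i(314.9 − Y) − 57y_i − 2y_i², with Y = y_i + Σ_{j≠i} y_j.
First-order condition: 257.9 − 6y_i − Σ_{j≠i} y_j = 0.
Imposing symmetry (y_j = y for all j) turns Σ_{j≠i} y_j into 2y, so 257.9 = 8y and y = 32.2375.

32.2375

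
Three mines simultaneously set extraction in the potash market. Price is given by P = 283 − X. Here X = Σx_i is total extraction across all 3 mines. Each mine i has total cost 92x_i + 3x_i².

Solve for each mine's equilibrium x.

A representative mine's profit is π_i = x_i(283 − X) − 92x_i − 3x_i², with X = x_i + Σ_{j≠i} x_j.
First-order condition: 191 − 8x_i − Σ_{j≠i} x_j = 0.
Imposing symmetry (x_j = x for all j) turns Σ_{j≠i} x_j into 2x, so 191 = 10x and x = 19.1.

19.1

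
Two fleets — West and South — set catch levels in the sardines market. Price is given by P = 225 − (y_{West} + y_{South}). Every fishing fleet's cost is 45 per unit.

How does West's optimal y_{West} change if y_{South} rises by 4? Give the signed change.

Fishing fleet West's profit: π = y_{West}(225 − (y_{West} + y_{South})) − 45y_{West}.
∂π/∂y_{West} = 180 − 2y_{West} − y_{South} = 0, so y_{West} = 90 − 0.5y_{South}.
The reaction-function slope is −0.5, so a 4-unit rise in y_{South} moves y_{West} by −0.5 × 4 = −2. West's best response falls — the actions are strategic substitutes.

-2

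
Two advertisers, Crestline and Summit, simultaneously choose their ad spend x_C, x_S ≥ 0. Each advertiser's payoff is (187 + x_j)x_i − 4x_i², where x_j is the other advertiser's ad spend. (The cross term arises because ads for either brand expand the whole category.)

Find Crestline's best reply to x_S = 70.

Crestline's payoff is (187 + x_S)x_C − 4x_C².
∂π/∂x_C = 187 + x_S − 8x_C = 0, so x_C = 23.375 + 0.125x_S.
At x_S = 70: x_C = 23.375 + 0.125·70 = 32.125.

32.125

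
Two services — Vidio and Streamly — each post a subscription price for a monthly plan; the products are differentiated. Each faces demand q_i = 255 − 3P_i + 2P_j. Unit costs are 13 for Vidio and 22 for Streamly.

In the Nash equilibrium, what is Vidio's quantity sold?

Vidio's profit: π = (P_{Vidio} − 13)(255 − 3P_{Vidio} + 2P_{Streamly}).
∂π/∂P_{Vidio} = 294 − 6P_{Vidio} + 2P_{Streamly} = 0 ⇒ P_{Vidio} = 49 + (1/3)P_{Streamly}.
Similarly P_{Streamly} = 53.5 + (1/3)P_{Vidio}.
Solving the two reaction functions simultaneously: (1 − (1/3)(1/3))P_{Vidio} = 49 + (1/3)·53.5, so (8/9)P_{Vidio} = 401/6 and P_{Vidio} = 75.1875.
Then P_{Streamly} = 53.5 + (1/3)·75.1875 = 78.5625.
q_{Vidio} = 255 − 3·75.1875 + 2·78.5625 = 186.5625.

186.5625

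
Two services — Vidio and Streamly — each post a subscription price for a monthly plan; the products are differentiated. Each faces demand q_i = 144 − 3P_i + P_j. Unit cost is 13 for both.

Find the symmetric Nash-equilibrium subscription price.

Vidio's profit: π = (P_{Vidio} − 13)(144 − 3P_{Vidio} + P_{Streamly}).
∂π/∂P_{Vidio} = 183 − 6P_{Vidio} + P_{Streamly} = 0 ⇒ P_{Vidio} = 30.5 + (1/6)P_{Streamly}.
The game is symmetric, so in equilibrium P_{Streamly} = P_{Vidio}: the reaction function gives (5/6)P_{Vidio} = 30.5, hence P_{Vidio} = 36.6.

36.6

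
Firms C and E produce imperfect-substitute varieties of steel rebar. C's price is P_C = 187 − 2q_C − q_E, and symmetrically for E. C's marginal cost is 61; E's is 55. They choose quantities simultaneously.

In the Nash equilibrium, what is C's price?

Firm C's profit: π = q_C(187 − 2q_C − q_E) − 61q_C.
∂π/∂q_C = 126 − 4q_C − q_E = 0 ⇒ q_C = 31.5 − 0.25q_E.
Similarly q_E = 33 − 0.25q_C.
Solving the two reaction functions simultaneously: (1 − (−0.25)(−0.25))q_C = 31.5 − 0.25·33, so 0.9375q_C = 23.25 and q_C = 24.8.
Then q_E = 33 − 0.25·24.8 = 26.8.
P_C = 187 − 2·24.8 − 26.8 = 110.6.

110.6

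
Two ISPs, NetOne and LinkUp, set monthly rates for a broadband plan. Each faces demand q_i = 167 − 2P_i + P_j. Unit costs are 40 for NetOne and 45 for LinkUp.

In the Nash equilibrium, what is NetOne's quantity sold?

NetOne's profit: π = (P_{NetOne} − 40)(167 − 2P_{NetOne} + P_{LinkUp}).
∂π/∂P_{NetOne} = 247 − 4P_{NetOne} + P_{LinkUp} = 0 ⇒ P_{NetOne} = 61.75 + 0.25P_{LinkUp}.
Similarly P_{LinkUp} = 64.25 + 0.25P_{NetOne}.
Solving the two reaction functions simultaneously: (1 − (0.25)(0.25))P_{NetOne} = 61.75 + 0.25·64.25, so 0.9375P_{NetOne} = 77.8125 and P_{NetOne} = 83.
Then P_{LinkUp} = 64.25 + 0.25·83 = 85.
q_{NetOne} = 167 − 2·83 + 85 = 86.

86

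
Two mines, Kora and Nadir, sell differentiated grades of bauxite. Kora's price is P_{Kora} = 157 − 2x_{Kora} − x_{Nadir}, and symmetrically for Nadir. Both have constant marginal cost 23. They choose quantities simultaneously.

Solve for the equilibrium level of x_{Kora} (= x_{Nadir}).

Mine Kora's profit: π = x_{Kora}(157 − 2x_{Kora} − x_{Nadir}) − 23x_{Kora}.
∂π/∂x_{Kora} = 134 − 4x_{Kora} − x_{Nadir} = 0 ⇒ x_{Kora} = 33.5 − 0.25x_{Nadir}.
By symmetry x_{Nadir} = x_{Kora}; substituting into the reaction function, 1.25x_{Kora} = 33.5 and x_{Kora} = 26.8.

26.8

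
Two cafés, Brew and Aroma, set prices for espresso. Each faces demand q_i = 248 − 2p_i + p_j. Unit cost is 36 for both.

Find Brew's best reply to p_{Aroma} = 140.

115

Brew's profit: π = (p_{Brew} − 36)(248 − 2p_{Brew} + p_{Aroma}).
∂π/∂p_{Brew} = 320 − 4p_{Brew} + p_{Aroma} = 0 ⇒ p_{Brew} = 80 + 0.25p_{Aroma}.
At p_{Aroma} = 140: p_{Brew} = 80 + 0.25·140 = 115.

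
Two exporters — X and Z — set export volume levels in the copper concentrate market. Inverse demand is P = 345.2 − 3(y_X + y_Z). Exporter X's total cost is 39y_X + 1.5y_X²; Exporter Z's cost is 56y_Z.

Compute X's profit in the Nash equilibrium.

Exporter X's profit: π = y_X(345.2 − 3(y_X + y_Z)) − 39y_X − 1.5y_X².
∂π/∂y_X = 306.2 − 9y_X − 3y_Z = 0, so y_X = 1531/45 − (1/3)y_Z.
For Z: ∂π/∂y_Z = 289.2 − 6y_Z − 3y_X = 0 ⇒ y_Z = 48.2 − 0.5y_X.
Plugging y_Z into X's best response: y_X = 1531/45 − (1/3)(48.2 − 0.5y_X) ⇒ (5/6)y_X = 808/45, so y_X = 1616/75.
Then y_Z = 48.2 − 0.5·(1616/75) = 2807/75.
Price P = 345.2 − 3·(4423/75) = 168.28.
X's profit: (168.28 − 39)·(1616/75) − 1.5(1616/75)² = 2089.1648.

2089.1648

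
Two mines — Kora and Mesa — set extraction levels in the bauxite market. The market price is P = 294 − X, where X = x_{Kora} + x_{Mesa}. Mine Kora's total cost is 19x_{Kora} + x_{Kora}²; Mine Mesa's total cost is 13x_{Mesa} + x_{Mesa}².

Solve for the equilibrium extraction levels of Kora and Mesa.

Mine Kora's profit: π = x_{Kora}(294 − (x_{Kora} + x_{Mesa})) − 19x_{Kora} − x_{Kora}².
∂π/∂x_{Kora} = 275 − 4x_{Kora} − x_{Mesa} = 0, so x_{Kora} = 68.75 − 0.25x_{Mesa}.
By the same steps for Mesa: x_{Mesa} = 70.25 − 0.25x_{Kora}.
Solving the two reaction functions simultaneously: (1 − (−0.25)(−0.25))x_{Kora} = 68.75 − 0.25·70.25, so 0.9375x_{Kora} = 51.1875 and x_{Kora} = 54.6.
Then x_{Mesa} = 70.25 − 0.25·54.6 = 56.6.

54.6, 56.6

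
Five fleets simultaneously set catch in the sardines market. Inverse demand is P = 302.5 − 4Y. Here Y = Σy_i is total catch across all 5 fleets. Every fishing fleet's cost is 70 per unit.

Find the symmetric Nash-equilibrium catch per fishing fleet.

9.6875

A representative fishing fleet's profit is π_i = y_i(302.5 − 4Y) − 70y_i, with Y = y_i + Σ_{j≠i} y_j.
First-order condition: 232.5 − 8y_i − 4Σ_{j≠i} y_j = 0.
With identical fishing fleets, set every y_j = y: then 232.5 − 8y − 16y = 0, i.e. y = 232.5/24 = 9.6875.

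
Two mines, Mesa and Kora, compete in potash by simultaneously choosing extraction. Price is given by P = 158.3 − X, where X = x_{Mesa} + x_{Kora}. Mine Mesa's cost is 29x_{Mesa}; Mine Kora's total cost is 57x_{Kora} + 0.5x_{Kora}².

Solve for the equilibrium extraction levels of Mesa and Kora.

57.32, 14.66

Mine Mesa's profit: π = x_{Mesa}(158.3 − (x_{Mesa} + x_{Kora})) − 29x_{Mesa}.
∂π/∂x_{Mesa} = 129.3 − 2x_{Mesa} − x_{Kora} = 0, so x_{Mesa} = 64.65 − 0.5x_{Kora}.
For Kora: ∂π/∂x_{Kora} = 101.3 − 3x_{Kora} − x_{Mesa} = 0 ⇒ x_{Kora} = 1013/30 − (1/3)x_{Mesa}.
Substituting the second reaction function into the first: x_{Mesa} = 64.65 − 0.5(1013/30 − (1/3)x_{Mesa}), which gives (5/6)x_{Mesa} = 1433/30 ⇒ x_{Mesa} = 57.32.
Then x_{Kora} = 1013/30 − (1/3)·57.32 = 14.66.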